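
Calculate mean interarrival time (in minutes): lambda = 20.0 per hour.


Mean interarrival time = 60/lambda = 60/20.0 = 3.0 minutes

3.0 minutes


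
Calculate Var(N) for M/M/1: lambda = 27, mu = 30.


rho = 27/30; Var(N) = rho/(1-rho)^2 = 90.0

90.0


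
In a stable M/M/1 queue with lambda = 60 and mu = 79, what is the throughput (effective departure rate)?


For a stable queue (lambda < mu), throughput = lambda = 60 per hour

60 per hour


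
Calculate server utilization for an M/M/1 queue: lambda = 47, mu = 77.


rho = lambda/mu = 47/77 = 0.6104

0.6104


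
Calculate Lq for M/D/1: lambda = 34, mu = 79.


M/D/1: Lq = rho^2 / (2*(1-rho)) where rho = 34/79; Lq = 0.16

0.16


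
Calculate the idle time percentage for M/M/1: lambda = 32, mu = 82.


Idle fraction = (1 - rho) * 100 = (1 - 32/82) * 100 = 61.0%

61.0%


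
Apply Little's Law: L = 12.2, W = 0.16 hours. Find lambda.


lambda = L / W = 12.2 / 0.16 = 76.25 per hour

76.25 per hour


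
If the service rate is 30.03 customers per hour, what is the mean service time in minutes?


Mean service time = 60/mu = 60/30.03 = 2.0 minutes

2.0 minutes


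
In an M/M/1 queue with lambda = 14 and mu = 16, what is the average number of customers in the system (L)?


rho = 14/16; L = rho/(1-rho) = 7.0

7.0


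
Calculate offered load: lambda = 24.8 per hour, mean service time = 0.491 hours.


Offered load a = lambda * E[S] = 24.8 * 0.491 = 12.18 Erlangs

12.18 Erlangs


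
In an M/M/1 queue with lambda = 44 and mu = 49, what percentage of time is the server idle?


Idle fraction = (1 - rho) * 100 = (1 - 44/49) * 100 = 10.2%

10.2%


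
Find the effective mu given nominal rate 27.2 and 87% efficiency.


Effective rate = mu * efficiency = 27.2 * 0.87 = 23.66 per hour

23.66 per hour


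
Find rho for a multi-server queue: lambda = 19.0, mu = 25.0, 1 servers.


rho = lambda / (c * mu) = 19.0 / (1 * 25.0) = 0.76

0.76


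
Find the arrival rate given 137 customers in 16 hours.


lambda = total arrivals / time = 137 / 16 = 8.56 per hour

8.56 per hour


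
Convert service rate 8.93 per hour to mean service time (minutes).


Mean service time = 60/mu = 60/8.93 = 6.72 minutes

6.72 minutes


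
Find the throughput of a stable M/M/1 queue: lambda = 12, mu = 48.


For a stable queue (lambda < mu), throughput = lambda = 12 per hour

12 per hour


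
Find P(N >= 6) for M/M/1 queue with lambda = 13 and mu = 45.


P(N >= 6) = rho^6 = (13/45)^6 = 0.0006

0.0006


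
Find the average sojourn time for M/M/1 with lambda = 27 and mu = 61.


W = 1/(mu - lambda) = 1/(61 - 27) = 0.0294 hours

0.0294 hours


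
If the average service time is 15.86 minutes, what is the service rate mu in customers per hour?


mu = 60 / avg_service_time = 60 / 15.86 = 3.78 per hour

3.78 per hour


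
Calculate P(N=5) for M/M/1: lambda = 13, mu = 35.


rho = 13/35; P(n) = (1-rho)*rho^n = (1-13/35)*(13/35)^5 = 0.0044

0.0044


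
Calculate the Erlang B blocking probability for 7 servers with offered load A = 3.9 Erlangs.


B(N,A) = (A^N/N!) / sum(A^k/k!, k=0..N) with N=7, A=3.9 = 0.0577

0.0577


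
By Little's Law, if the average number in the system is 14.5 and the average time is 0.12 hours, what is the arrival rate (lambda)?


lambda = L / W = 14.5 / 0.12 = 120.83 per hour

120.83 per hour


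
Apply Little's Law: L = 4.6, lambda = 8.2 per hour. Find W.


W = L / lambda = 4.6 / 8.2 = 0.561 hours

0.561 hours


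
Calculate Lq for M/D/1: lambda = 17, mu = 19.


M/D/1: Lq = rho^2 / (2*(1-rho)) where rho = 17/19; Lq = 3.8

3.8


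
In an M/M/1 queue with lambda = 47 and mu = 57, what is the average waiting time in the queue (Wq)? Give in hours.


rho = 47/57; Wq = rho/(mu - lambda) = 0.0825 hours

0.0825 hours


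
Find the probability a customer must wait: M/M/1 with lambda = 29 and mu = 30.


P(wait) = rho = lambda/mu = 29/30 = 0.9667

0.9667


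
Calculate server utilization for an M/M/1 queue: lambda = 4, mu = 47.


rho = lambda/mu = 4/47 = 0.0851

0.0851


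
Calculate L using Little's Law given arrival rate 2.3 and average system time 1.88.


L = lambda * W = 2.3 * 1.88 = 4.32

4.32


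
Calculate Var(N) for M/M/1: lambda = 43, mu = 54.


rho = 43/54; Var(N) = rho/(1-rho)^2 = 19.19

19.19


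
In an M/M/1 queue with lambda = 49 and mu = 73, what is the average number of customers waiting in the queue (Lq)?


rho = 49/73; Lq = rho^2/(1-rho) = 1.37

1.37


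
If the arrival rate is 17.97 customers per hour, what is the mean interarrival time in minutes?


Mean interarrival time = 60/lambda = 60/17.97 = 3.34 minutes

3.34 minutes


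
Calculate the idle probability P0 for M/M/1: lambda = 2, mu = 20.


P0 = 1 - rho = 1 - 2/20 = 0.9

0.9


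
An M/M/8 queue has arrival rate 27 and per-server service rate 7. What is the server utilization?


rho = lambda/(c*mu) = 27/(8*7) = 0.4821

0.4821


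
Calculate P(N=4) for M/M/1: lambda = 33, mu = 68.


rho = 33/68; P(n) = (1-rho)*rho^n = (1-33/68)*(33/68)^4 = 0.0285

0.0285


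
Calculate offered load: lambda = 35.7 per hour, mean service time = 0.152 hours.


Offered load a = lambda * E[S] = 35.7 * 0.152 = 5.43 Erlangs

5.43 Erlangs


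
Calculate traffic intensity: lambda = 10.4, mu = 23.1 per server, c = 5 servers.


rho = lambda / (c * mu) = 10.4 / (5 * 23.1) = 0.09

0.09


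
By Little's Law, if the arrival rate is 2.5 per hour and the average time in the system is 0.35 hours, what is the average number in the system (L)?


L = lambda * W = 2.5 * 0.35 = 0.88

0.88


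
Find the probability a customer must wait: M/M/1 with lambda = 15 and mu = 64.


P(wait) = rho = lambda/mu = 15/64 = 0.2344

0.2344


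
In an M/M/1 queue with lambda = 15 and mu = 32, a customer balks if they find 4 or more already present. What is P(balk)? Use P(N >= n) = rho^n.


P(N >= 4) = rho^4 = (15/32)^4 = 0.0483

0.0483


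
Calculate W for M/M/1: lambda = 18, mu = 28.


W = 1/(mu - lambda) = 1/(28 - 18) = 0.1 hours

0.1 hours


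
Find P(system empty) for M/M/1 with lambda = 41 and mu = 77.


P0 = 1 - rho = 1 - 41/77 = 0.4675

0.4675


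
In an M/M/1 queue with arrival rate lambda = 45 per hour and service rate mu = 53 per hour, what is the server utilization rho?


rho = lambda/mu = 45/53 = 0.8491

0.8491


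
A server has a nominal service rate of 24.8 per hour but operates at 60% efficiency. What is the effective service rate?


Effective rate = mu * efficiency = 24.8 * 0.6 = 14.88 per hour

14.88 per hour


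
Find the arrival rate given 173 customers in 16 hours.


lambda = total arrivals / time = 173 / 16 = 10.81 per hour

10.81 per hour


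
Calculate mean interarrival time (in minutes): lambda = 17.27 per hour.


Mean interarrival time = 60/lambda = 60/17.27 = 3.47 minutes

3.47 minutes


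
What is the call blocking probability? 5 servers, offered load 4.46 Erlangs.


B(N,A) = (A^N/N!) / sum(A^k/k!, k=0..N) with N=5, A=4.46 = 0.2396

0.2396


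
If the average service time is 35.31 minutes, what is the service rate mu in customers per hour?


mu = 60 / avg_service_time = 60 / 35.31 = 1.7 per hour

1.7 per hour


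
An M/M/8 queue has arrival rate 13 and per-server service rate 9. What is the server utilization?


rho = lambda/(c*mu) = 13/(8*9) = 0.1806

0.1806


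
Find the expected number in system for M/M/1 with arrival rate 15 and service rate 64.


rho = 15/64; L = rho/(1-rho) = 0.31

0.31


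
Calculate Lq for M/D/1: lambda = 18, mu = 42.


M/D/1: Lq = rho^2 / (2*(1-rho)) where rho = 18/42; Lq = 0.16

0.16


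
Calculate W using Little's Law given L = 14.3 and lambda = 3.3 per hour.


W = L / lambda = 14.3 / 3.3 = 4.3333 hours

4.3333 hours


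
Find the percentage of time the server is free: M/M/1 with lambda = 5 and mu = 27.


Idle fraction = (1 - rho) * 100 = (1 - 5/27) * 100 = 81.5%

81.5%


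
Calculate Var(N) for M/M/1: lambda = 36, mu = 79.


rho = 36/79; Var(N) = rho/(1-rho)^2 = 1.54

1.54


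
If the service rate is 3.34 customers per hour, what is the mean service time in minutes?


Mean service time = 60/mu = 60/3.34 = 17.96 minutes

17.96 minutes


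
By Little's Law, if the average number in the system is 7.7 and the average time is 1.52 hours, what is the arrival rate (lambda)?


lambda = L / W = 7.7 / 1.52 = 5.07 per hour

5.07 per hour


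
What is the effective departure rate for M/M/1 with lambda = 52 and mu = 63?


For a stable queue (lambda < mu), throughput = lambda = 52 per hour

52 per hour


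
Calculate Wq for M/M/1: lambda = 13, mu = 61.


rho = 13/61; Wq = rho/(mu - lambda) = 0.0044 hours

0.0044 hours


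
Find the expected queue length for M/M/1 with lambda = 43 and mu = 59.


rho = 43/59; Lq = rho^2/(1-rho) = 1.96

1.96


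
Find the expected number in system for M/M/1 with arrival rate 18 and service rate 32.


rho = 18/32; L = rho/(1-rho) = 1.29

1.29


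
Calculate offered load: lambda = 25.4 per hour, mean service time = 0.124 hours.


Offered load a = lambda * E[S] = 25.4 * 0.124 = 3.15 Erlangs

3.15 Erlangs


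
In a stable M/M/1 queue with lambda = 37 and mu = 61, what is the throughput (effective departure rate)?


For a stable queue (lambda < mu), throughput = lambda = 37 per hour

37 per hour


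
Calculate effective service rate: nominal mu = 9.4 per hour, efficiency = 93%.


Effective rate = mu * efficiency = 9.4 * 0.93 = 8.74 per hour

8.74 per hour


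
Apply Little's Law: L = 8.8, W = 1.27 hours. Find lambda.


lambda = L / W = 8.8 / 1.27 = 6.93 per hour

6.93 per hour


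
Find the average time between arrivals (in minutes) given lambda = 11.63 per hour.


Mean interarrival time = 60/lambda = 60/11.63 = 5.16 minutes

5.16 minutes


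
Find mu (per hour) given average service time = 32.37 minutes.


mu = 60 / avg_service_time = 60 / 32.37 = 1.85 per hour

1.85 per hour


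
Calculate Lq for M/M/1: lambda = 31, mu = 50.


rho = 31/50; Lq = rho^2/(1-rho) = 1.01

1.01


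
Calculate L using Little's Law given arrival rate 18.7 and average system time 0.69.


L = lambda * W = 18.7 * 0.69 = 12.9

12.9


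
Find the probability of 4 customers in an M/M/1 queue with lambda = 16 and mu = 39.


rho = 16/39; P(n) = (1-rho)*rho^n = (1-16/39)*(16/39)^4 = 0.0167

0.0167


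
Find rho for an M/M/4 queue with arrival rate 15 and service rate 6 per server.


rho = lambda/(c*mu) = 15/(4*6) = 0.625

0.625


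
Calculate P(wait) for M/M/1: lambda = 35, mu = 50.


P(wait) = rho = lambda/mu = 35/50 = 0.7

0.7


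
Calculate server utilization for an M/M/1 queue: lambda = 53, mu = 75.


rho = lambda/mu = 53/75 = 0.7067

0.7067


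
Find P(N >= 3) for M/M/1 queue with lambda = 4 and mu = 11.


P(N >= 3) = rho^3 = (4/11)^3 = 0.0481

0.0481


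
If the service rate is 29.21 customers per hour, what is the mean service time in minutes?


Mean service time = 60/mu = 60/29.21 = 2.05 minutes

2.05 minutes


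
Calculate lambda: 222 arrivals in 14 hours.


lambda = total arrivals / time = 222 / 14 = 15.86 per hour

15.86 per hour


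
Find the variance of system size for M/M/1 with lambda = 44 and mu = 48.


rho = 44/48; Var(N) = rho/(1-rho)^2 = 132.0

132.0


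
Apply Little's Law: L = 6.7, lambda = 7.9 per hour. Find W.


W = L / lambda = 6.7 / 7.9 = 0.8481 hours

0.8481 hours


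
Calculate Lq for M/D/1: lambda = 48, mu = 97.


M/D/1: Lq = rho^2 / (2*(1-rho)) where rho = 48/97; Lq = 0.24

0.24


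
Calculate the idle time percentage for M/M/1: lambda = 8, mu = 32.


Idle fraction = (1 - rho) * 100 = (1 - 8/32) * 100 = 75.0%

75.0%


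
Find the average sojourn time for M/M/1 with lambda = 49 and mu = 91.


W = 1/(mu - lambda) = 1/(91 - 49) = 0.0238 hours

0.0238 hours


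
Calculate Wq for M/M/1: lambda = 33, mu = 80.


rho = 33/80; Wq = rho/(mu - lambda) = 0.0088 hours

0.0088 hours


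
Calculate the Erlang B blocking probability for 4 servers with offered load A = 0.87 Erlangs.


B(N,A) = (A^N/N!) / sum(A^k/k!, k=0..N) with N=4, A=0.87 = 0.01

0.01


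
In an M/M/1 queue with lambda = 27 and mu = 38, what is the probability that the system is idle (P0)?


P0 = 1 - rho = 1 - 27/38 = 0.2895

0.2895


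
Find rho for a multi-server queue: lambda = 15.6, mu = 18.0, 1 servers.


rho = lambda / (c * mu) = 15.6 / (1 * 18.0) = 0.8667

0.8667


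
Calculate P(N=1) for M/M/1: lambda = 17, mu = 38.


rho = 17/38; P(n) = (1-rho)*rho^n = (1-17/38)*(17/38)^1 = 0.2472

0.2472


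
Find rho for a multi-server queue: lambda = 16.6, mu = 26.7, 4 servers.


rho = lambda / (c * mu) = 16.6 / (4 * 26.7) = 0.1554

0.1554


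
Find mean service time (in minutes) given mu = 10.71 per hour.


Mean service time = 60/mu = 60/10.71 = 5.6 minutes

5.6 minutes


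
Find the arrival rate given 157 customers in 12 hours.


lambda = total arrivals / time = 157 / 12 = 13.08 per hour

13.08 per hour


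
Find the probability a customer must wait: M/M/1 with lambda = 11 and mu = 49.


P(wait) = rho = lambda/mu = 11/49 = 0.2245

0.2245


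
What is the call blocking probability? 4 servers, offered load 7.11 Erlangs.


B(N,A) = (A^N/N!) / sum(A^k/k!, k=0..N) with N=4, A=7.11 = 0.533

0.533


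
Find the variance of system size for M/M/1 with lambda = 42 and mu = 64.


rho = 42/64; Var(N) = rho/(1-rho)^2 = 5.55

5.55


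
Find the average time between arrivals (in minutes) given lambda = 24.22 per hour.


Mean interarrival time = 60/lambda = 60/24.22 = 2.48 minutes

2.48 minutes


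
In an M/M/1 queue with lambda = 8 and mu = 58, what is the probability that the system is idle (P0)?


P0 = 1 - rho = 1 - 8/58 = 0.8621

0.8621


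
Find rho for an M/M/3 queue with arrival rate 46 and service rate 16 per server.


rho = lambda/(c*mu) = 46/(3*16) = 0.9583

0.9583


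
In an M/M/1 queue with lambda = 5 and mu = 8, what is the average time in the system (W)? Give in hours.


W = 1/(mu - lambda) = 1/(8 - 5) = 0.3333 hours

0.3333 hours


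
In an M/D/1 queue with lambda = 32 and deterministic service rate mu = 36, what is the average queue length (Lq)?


M/D/1: Lq = rho^2 / (2*(1-rho)) where rho = 32/36; Lq = 3.56

3.56


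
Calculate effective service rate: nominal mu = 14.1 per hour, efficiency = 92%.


Effective rate = mu * efficiency = 14.1 * 0.92 = 12.97 per hour

12.97 per hour


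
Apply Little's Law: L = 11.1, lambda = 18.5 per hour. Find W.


W = L / lambda = 11.1 / 18.5 = 0.6 hours

0.6 hours


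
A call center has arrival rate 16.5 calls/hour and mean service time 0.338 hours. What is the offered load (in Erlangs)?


Offered load a = lambda * E[S] = 16.5 * 0.338 = 5.58 Erlangs

5.58 Erlangs


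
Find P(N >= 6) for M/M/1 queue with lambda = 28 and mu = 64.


P(N >= 6) = rho^6 = (28/64)^6 = 0.007

0.007


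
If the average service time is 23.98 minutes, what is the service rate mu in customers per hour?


mu = 60 / avg_service_time = 60 / 23.98 = 2.5 per hour

2.5 per hour


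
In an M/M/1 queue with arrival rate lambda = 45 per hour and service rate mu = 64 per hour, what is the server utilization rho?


rho = lambda/mu = 45/64 = 0.7031

0.7031


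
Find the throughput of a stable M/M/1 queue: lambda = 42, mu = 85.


For a stable queue (lambda < mu), throughput = lambda = 42 per hour

42 per hour


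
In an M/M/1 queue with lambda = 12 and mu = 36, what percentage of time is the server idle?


Idle fraction = (1 - rho) * 100 = (1 - 12/36) * 100 = 66.7%

66.7%


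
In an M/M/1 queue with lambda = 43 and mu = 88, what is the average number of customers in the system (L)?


rho = 43/88; L = rho/(1-rho) = 0.96

0.96


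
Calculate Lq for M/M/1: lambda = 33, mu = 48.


rho = 33/48; Lq = rho^2/(1-rho) = 1.51

1.51


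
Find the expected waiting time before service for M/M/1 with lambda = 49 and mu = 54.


rho = 49/54; Wq = rho/(mu - lambda) = 0.1815 hours

0.1815 hours


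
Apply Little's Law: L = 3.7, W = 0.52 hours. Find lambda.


lambda = L / W = 3.7 / 0.52 = 7.12 per hour

7.12 per hour


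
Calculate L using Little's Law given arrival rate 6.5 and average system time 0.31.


L = lambda * W = 6.5 * 0.31 = 2.02

2.02


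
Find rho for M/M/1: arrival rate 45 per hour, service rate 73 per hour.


rho = lambda/mu = 45/73 = 0.6164

0.6164


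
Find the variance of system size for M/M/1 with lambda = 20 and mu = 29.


rho = 20/29; Var(N) = rho/(1-rho)^2 = 7.16

7.16


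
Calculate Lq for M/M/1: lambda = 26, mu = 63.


rho = 26/63; Lq = rho^2/(1-rho) = 0.29

0.29


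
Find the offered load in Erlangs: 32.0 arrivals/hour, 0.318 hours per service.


Offered load a = lambda * E[S] = 32.0 * 0.318 = 10.18 Erlangs

10.18 Erlangs


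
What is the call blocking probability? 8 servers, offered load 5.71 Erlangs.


B(N,A) = (A^N/N!) / sum(A^k/k!, k=0..N) with N=8, A=5.71 = 0.106

0.106


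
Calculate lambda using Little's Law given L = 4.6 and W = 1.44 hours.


lambda = L / W = 4.6 / 1.44 = 3.19 per hour

3.19 per hour


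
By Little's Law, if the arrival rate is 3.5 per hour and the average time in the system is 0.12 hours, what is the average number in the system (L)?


L = lambda * W = 3.5 * 0.12 = 0.42

0.42


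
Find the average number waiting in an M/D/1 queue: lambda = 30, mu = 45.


M/D/1: Lq = rho^2 / (2*(1-rho)) where rho = 30/45; Lq = 0.67

0.67


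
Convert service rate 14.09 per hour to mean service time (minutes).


Mean service time = 60/mu = 60/14.09 = 4.26 minutes

4.26 minutes


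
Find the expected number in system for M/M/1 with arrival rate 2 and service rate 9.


rho = 2/9; L = rho/(1-rho) = 0.29

0.29


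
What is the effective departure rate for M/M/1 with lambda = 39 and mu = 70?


For a stable queue (lambda < mu), throughput = lambda = 39 per hour

39 per hour


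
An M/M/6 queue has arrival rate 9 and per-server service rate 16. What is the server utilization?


rho = lambda/(c*mu) = 9/(6*16) = 0.0938

0.0938


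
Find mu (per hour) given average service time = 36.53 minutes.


mu = 60 / avg_service_time = 60 / 36.53 = 1.64 per hour

1.64 per hour


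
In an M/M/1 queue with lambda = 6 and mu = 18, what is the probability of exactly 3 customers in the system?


rho = 6/18; P(n) = (1-rho)*rho^n = (1-6/18)*(6/18)^3 = 0.0247

0.0247


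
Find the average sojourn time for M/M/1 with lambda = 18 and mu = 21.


W = 1/(mu - lambda) = 1/(21 - 18) = 0.3333 hours

0.3333 hours


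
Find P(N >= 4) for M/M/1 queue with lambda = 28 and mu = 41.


P(N >= 4) = rho^4 = (28/41)^4 = 0.2175

0.2175


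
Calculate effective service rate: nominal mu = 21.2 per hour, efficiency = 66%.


Effective rate = mu * efficiency = 21.2 * 0.66 = 13.99 per hour

13.99 per hour


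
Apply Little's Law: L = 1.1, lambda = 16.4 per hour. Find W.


W = L / lambda = 1.1 / 16.4 = 0.0671 hours

0.0671 hours


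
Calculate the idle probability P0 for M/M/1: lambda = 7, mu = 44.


P0 = 1 - rho = 1 - 7/44 = 0.8409

0.8409


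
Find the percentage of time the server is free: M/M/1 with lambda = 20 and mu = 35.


Idle fraction = (1 - rho) * 100 = (1 - 20/35) * 100 = 42.9%

42.9%


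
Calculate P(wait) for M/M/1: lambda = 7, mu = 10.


P(wait) = rho = lambda/mu = 7/10 = 0.7

0.7


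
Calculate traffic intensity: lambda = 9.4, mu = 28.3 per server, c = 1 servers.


rho = lambda / (c * mu) = 9.4 / (1 * 28.3) = 0.3322

0.3322


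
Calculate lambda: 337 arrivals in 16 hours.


lambda = total arrivals / time = 337 / 16 = 21.06 per hour

21.06 per hour


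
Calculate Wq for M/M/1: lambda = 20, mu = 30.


rho = 20/30; Wq = rho/(mu - lambda) = 0.0667 hours

0.0667 hours


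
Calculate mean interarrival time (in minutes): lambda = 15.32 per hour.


Mean interarrival time = 60/lambda = 60/15.32 = 3.92 minutes

3.92 minutes


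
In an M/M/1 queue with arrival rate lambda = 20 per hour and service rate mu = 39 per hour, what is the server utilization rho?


rho = lambda/mu = 20/39 = 0.5128

0.5128


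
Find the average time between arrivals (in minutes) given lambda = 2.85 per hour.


Mean interarrival time = 60/lambda = 60/2.85 = 21.05 minutes

21.05 minutes


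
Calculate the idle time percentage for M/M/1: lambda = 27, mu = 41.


Idle fraction = (1 - rho) * 100 = (1 - 27/41) * 100 = 34.1%

34.1%


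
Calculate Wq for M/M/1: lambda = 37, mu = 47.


rho = 37/47; Wq = rho/(mu - lambda) = 0.0787 hours

0.0787 hours


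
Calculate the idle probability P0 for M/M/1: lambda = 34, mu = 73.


P0 = 1 - rho = 1 - 34/73 = 0.5342

0.5342


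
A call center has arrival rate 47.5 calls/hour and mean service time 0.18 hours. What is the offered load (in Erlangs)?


Offered load a = lambda * E[S] = 47.5 * 0.18 = 8.55 Erlangs

8.55 Erlangs


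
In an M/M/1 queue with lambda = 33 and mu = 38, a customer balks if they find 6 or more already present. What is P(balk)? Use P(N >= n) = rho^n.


P(N >= 6) = rho^6 = (33/38)^6 = 0.4289

0.4289


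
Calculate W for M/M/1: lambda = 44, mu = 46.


W = 1/(mu - lambda) = 1/(46 - 44) = 0.5 hours

0.5 hours


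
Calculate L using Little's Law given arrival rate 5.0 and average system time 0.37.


L = lambda * W = 5.0 * 0.37 = 1.85

1.85


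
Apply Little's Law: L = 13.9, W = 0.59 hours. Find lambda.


lambda = L / W = 13.9 / 0.59 = 23.56 per hour

23.56 per hour


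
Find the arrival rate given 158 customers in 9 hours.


lambda = total arrivals / time = 158 / 9 = 17.56 per hour

17.56 per hour


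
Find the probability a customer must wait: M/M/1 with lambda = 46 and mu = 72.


P(wait) = rho = lambda/mu = 46/72 = 0.6389

0.6389


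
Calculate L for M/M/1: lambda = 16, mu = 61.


rho = 16/61; L = rho/(1-rho) = 0.36

0.36


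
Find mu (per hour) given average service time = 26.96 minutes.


mu = 60 / avg_service_time = 60 / 26.96 = 2.23 per hour

2.23 per hour


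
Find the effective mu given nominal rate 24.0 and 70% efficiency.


Effective rate = mu * efficiency = 24.0 * 0.7 = 16.8 per hour

16.8 per hour


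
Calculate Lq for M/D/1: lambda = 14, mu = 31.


M/D/1: Lq = rho^2 / (2*(1-rho)) where rho = 14/31; Lq = 0.19

0.19


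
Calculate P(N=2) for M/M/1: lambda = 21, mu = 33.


rho = 21/33; P(n) = (1-rho)*rho^n = (1-21/33)*(21/33)^2 = 0.1473

0.1473


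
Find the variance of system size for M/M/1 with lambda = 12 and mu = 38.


rho = 12/38; Var(N) = rho/(1-rho)^2 = 0.67

0.67


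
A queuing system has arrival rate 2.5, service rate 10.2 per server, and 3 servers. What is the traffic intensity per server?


rho = lambda / (c * mu) = 2.5 / (3 * 10.2) = 0.0817

0.0817


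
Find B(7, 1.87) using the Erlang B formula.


B(N,A) = (A^N/N!) / sum(A^k/k!, k=0..N) with N=7, A=1.87 = 0.0024

0.0024


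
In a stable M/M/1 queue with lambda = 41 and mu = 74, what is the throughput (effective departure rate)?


For a stable queue (lambda < mu), throughput = lambda = 41 per hour

41 per hour


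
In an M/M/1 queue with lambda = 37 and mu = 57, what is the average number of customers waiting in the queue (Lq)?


rho = 37/57; Lq = rho^2/(1-rho) = 1.2

1.2


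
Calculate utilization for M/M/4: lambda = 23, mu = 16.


rho = lambda/(c*mu) = 23/(4*16) = 0.3594

0.3594


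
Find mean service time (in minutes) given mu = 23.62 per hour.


Mean service time = 60/mu = 60/23.62 = 2.54 minutes

2.54 minutes


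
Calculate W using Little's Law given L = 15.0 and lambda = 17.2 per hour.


W = L / lambda = 15.0 / 17.2 = 0.8721 hours

0.8721 hours


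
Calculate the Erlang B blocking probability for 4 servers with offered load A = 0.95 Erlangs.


B(N,A) = (A^N/N!) / sum(A^k/k!, k=0..N) with N=4, A=0.95 = 0.0132

0.0132


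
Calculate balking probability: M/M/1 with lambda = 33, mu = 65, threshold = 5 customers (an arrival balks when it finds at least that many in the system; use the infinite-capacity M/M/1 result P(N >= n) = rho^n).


P(N >= 5) = rho^5 = (33/65)^5 = 0.0337

0.0337


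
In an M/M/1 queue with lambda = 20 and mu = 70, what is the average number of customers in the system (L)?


rho = 20/70; L = rho/(1-rho) = 0.4

0.4


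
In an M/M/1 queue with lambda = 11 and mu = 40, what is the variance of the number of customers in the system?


rho = 11/40; Var(N) = rho/(1-rho)^2 = 0.52

0.52


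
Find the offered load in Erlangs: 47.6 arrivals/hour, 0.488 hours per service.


Offered load a = lambda * E[S] = 47.6 * 0.488 = 23.23 Erlangs

23.23 Erlangs


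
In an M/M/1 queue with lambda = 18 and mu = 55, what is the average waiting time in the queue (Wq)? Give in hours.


rho = 18/55; Wq = rho/(mu - lambda) = 0.0088 hours

0.0088 hours


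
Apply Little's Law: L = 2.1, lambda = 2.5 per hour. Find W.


W = L / lambda = 2.1 / 2.5 = 0.84 hours

0.84 hours


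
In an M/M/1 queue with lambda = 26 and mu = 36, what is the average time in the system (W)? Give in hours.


W = 1/(mu - lambda) = 1/(36 - 26) = 0.1 hours

0.1 hours


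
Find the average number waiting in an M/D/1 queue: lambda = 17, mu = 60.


M/D/1: Lq = rho^2 / (2*(1-rho)) where rho = 17/60; Lq = 0.06

0.06


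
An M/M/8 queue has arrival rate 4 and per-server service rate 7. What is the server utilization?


rho = lambda/(c*mu) = 4/(8*7) = 0.0714

0.0714


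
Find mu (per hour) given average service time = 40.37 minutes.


mu = 60 / avg_service_time = 60 / 40.37 = 1.49 per hour

1.49 per hour


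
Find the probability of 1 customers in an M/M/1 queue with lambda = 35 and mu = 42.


rho = 35/42; P(n) = (1-rho)*rho^n = (1-35/42)*(35/42)^1 = 0.1389

0.1389


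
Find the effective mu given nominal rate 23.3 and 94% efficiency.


Effective rate = mu * efficiency = 23.3 * 0.94 = 21.9 per hour

21.9 per hour


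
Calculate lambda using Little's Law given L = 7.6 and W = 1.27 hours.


lambda = L / W = 7.6 / 1.27 = 5.98 per hour

5.98 per hour


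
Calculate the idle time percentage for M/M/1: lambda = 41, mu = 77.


Idle fraction = (1 - rho) * 100 = (1 - 41/77) * 100 = 46.8%

46.8%


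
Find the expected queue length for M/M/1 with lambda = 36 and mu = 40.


rho = 36/40; Lq = rho^2/(1-rho) = 8.1

8.1


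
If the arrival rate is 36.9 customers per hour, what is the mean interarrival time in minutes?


Mean interarrival time = 60/lambda = 60/36.9 = 1.63 minutes

1.63 minutes


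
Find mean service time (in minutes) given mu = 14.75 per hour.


Mean service time = 60/mu = 60/14.75 = 4.07 minutes

4.07 minutes


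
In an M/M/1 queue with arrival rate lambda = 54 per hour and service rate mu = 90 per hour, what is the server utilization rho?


rho = lambda/mu = 54/90 = 0.6

0.6


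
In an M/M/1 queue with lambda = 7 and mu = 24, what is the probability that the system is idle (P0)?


P0 = 1 - rho = 1 - 7/24 = 0.7083

0.7083


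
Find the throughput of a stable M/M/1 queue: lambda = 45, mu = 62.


For a stable queue (lambda < mu), throughput = lambda = 45 per hour

45 per hour


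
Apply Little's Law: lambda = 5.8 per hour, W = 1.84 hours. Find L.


L = lambda * W = 5.8 * 1.84 = 10.67

10.67


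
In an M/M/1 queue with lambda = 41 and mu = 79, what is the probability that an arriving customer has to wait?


P(wait) = rho = lambda/mu = 41/79 = 0.519

0.519


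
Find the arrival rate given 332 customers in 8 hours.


lambda = total arrivals / time = 332 / 8 = 41.5 per hour

41.5 per hour


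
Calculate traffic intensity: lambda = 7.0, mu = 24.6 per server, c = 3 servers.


rho = lambda / (c * mu) = 7.0 / (3 * 24.6) = 0.0949

0.0949


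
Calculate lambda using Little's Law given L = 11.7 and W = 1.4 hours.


lambda = L / W = 11.7 / 1.4 = 8.36 per hour

8.36 per hour


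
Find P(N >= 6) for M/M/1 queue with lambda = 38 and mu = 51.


P(N >= 6) = rho^6 = (38/51)^6 = 0.1711

0.1711


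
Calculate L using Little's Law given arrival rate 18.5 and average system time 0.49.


L = lambda * W = 18.5 * 0.49 = 9.07

9.07


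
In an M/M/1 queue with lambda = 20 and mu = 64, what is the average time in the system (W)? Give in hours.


W = 1/(mu - lambda) = 1/(64 - 20) = 0.0227 hours

0.0227 hours


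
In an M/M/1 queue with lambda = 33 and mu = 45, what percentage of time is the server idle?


Idle fraction = (1 - rho) * 100 = (1 - 33/45) * 100 = 26.7%

26.7%


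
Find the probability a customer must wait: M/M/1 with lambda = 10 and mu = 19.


P(wait) = rho = lambda/mu = 10/19 = 0.5263

0.5263


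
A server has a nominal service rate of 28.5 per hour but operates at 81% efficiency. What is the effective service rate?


Effective rate = mu * efficiency = 28.5 * 0.81 = 23.09 per hour

23.09 per hour


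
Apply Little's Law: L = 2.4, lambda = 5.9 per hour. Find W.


W = L / lambda = 2.4 / 5.9 = 0.4068 hours

0.4068 hours


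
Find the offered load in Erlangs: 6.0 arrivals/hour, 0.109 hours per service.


Offered load a = lambda * E[S] = 6.0 * 0.109 = 0.65 Erlangs

0.65 Erlangs


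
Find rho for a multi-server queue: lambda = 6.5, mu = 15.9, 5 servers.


rho = lambda / (c * mu) = 6.5 / (5 * 15.9) = 0.0818

0.0818


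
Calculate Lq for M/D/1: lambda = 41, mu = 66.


M/D/1: Lq = rho^2 / (2*(1-rho)) where rho = 41/66; Lq = 0.51

0.51


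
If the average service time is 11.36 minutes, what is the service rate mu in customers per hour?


mu = 60 / avg_service_time = 60 / 11.36 = 5.28 per hour

5.28 per hour


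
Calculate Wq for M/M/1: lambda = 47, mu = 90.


rho = 47/90; Wq = rho/(mu - lambda) = 0.0121 hours

0.0121 hours


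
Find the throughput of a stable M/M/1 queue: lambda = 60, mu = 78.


For a stable queue (lambda < mu), throughput = lambda = 60 per hour

60 per hour


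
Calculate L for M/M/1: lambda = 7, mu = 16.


rho = 7/16; L = rho/(1-rho) = 0.78

0.78


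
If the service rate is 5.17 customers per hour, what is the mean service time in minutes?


Mean service time = 60/mu = 60/5.17 = 11.61 minutes

11.61 minutes


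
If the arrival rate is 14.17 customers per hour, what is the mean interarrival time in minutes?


Mean interarrival time = 60/lambda = 60/14.17 = 4.23 minutes

4.23 minutes


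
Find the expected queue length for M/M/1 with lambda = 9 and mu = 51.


rho = 9/51; Lq = rho^2/(1-rho) = 0.04

0.04


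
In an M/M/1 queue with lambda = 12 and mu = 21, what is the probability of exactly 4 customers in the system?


rho = 12/21; P(n) = (1-rho)*rho^n = (1-12/21)*(12/21)^4 = 0.0457

0.0457


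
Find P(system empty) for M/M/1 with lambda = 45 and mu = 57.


P0 = 1 - rho = 1 - 45/57 = 0.2105

0.2105


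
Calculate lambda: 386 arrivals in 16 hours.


lambda = total arrivals / time = 386 / 16 = 24.13 per hour

24.13 per hour


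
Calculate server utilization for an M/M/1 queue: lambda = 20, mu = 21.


rho = lambda/mu = 20/21 = 0.9524

0.9524


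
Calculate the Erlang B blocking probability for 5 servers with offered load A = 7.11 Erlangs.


B(N,A) = (A^N/N!) / sum(A^k/k!, k=0..N) with N=5, A=7.11 = 0.4312

0.4312


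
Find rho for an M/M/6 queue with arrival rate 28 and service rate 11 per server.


rho = lambda/(c*mu) = 28/(6*11) = 0.4242

0.4242


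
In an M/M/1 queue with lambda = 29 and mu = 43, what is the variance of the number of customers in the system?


rho = 29/43; Var(N) = rho/(1-rho)^2 = 6.36

6.36


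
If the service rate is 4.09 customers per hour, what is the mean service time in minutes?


Mean service time = 60/mu = 60/4.09 = 14.67 minutes

14.67 minutes


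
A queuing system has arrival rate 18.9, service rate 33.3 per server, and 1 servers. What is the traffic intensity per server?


rho = lambda / (c * mu) = 18.9 / (1 * 33.3) = 0.5676

0.5676


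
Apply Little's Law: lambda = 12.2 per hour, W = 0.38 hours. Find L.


L = lambda * W = 12.2 * 0.38 = 4.64

4.64


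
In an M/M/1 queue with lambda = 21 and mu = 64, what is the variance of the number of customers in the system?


rho = 21/64; Var(N) = rho/(1-rho)^2 = 0.73

0.73


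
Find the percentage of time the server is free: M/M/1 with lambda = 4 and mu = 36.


Idle fraction = (1 - rho) * 100 = (1 - 4/36) * 100 = 88.9%

88.9%


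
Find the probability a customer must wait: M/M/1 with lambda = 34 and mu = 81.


P(wait) = rho = lambda/mu = 34/81 = 0.4198

0.4198


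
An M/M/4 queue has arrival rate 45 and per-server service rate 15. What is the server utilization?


rho = lambda/(c*mu) = 45/(4*15) = 0.75

0.75


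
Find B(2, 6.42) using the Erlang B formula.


B(N,A) = (A^N/N!) / sum(A^k/k!, k=0..N) with N=2, A=6.42 = 0.7353

0.7353


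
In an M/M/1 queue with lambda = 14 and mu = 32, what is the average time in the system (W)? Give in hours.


W = 1/(mu - lambda) = 1/(32 - 14) = 0.0556 hours

0.0556 hours


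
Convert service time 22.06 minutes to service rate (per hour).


mu = 60 / avg_service_time = 60 / 22.06 = 2.72 per hour

2.72 per hour


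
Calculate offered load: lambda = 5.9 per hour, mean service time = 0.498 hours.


Offered load a = lambda * E[S] = 5.9 * 0.498 = 2.94 Erlangs

2.94 Erlangs


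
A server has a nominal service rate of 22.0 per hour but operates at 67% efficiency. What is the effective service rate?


Effective rate = mu * efficiency = 22.0 * 0.67 = 14.74 per hour

14.74 per hour


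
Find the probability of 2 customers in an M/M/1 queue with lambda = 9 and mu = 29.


rho = 9/29; P(n) = (1-rho)*rho^n = (1-9/29)*(9/29)^2 = 0.0664

0.0664


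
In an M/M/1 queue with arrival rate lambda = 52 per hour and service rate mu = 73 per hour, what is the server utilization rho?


rho = lambda/mu = 52/73 = 0.7123

0.7123


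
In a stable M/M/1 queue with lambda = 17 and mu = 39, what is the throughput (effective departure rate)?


For a stable queue (lambda < mu), throughput = lambda = 17 per hour

17 per hour


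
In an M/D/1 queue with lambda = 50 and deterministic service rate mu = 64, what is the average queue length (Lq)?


M/D/1: Lq = rho^2 / (2*(1-rho)) where rho = 50/64; Lq = 1.4

1.4


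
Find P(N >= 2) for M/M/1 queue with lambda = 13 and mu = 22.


P(N >= 2) = rho^2 = (13/22)^2 = 0.3492

0.3492


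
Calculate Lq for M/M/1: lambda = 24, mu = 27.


rho = 24/27; Lq = rho^2/(1-rho) = 7.11

7.11


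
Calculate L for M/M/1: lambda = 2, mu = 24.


rho = 2/24; L = rho/(1-rho) = 0.09

0.09


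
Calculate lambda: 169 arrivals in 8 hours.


lambda = total arrivals / time = 169 / 8 = 21.13 per hour

21.13 per hour


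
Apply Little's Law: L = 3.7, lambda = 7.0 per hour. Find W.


W = L / lambda = 3.7 / 7.0 = 0.5286 hours

0.5286 hours


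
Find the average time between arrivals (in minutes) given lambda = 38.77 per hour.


Mean interarrival time = 60/lambda = 60/38.77 = 1.55 minutes

1.55 minutes


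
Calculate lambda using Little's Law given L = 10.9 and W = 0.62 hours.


lambda = L / W = 10.9 / 0.62 = 17.58 per hour

17.58 per hour


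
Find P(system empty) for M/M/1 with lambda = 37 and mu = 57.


P0 = 1 - rho = 1 - 37/57 = 0.3509

0.3509


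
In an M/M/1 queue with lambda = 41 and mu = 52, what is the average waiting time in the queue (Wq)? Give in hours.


rho = 41/52; Wq = rho/(mu - lambda) = 0.0717 hours

0.0717 hours


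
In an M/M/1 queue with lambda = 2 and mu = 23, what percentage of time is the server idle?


Idle fraction = (1 - rho) * 100 = (1 - 2/23) * 100 = 91.3%

91.3%


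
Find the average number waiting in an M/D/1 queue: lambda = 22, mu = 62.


M/D/1: Lq = rho^2 / (2*(1-rho)) where rho = 22/62; Lq = 0.1

0.1


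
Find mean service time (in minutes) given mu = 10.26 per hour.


Mean service time = 60/mu = 60/10.26 = 5.85 minutes

5.85 minutes


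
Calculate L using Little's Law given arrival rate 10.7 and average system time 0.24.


L = lambda * W = 10.7 * 0.24 = 2.57

2.57


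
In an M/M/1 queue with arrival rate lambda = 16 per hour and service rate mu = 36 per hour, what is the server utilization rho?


rho = lambda/mu = 16/36 = 0.4444

0.4444


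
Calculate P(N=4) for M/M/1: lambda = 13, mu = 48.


rho = 13/48; P(n) = (1-rho)*rho^n = (1-13/48)*(13/48)^4 = 0.0039

0.0039


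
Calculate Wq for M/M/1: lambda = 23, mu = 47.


rho = 23/47; Wq = rho/(mu - lambda) = 0.0204 hours

0.0204 hours


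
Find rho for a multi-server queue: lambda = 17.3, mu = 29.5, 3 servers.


rho = lambda / (c * mu) = 17.3 / (3 * 29.5) = 0.1955

0.1955


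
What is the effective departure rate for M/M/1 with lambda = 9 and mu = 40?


For a stable queue (lambda < mu), throughput = lambda = 9 per hour

9 per hour


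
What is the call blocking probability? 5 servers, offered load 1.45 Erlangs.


B(N,A) = (A^N/N!) / sum(A^k/k!, k=0..N) with N=5, A=1.45 = 0.0126

0.0126


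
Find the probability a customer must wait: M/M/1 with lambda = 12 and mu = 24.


P(wait) = rho = lambda/mu = 12/24 = 0.5

0.5


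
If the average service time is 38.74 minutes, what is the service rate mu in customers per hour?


mu = 60 / avg_service_time = 60 / 38.74 = 1.55 per hour

1.55 per hour


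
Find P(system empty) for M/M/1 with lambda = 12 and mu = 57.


P0 = 1 - rho = 1 - 12/57 = 0.7895

0.7895


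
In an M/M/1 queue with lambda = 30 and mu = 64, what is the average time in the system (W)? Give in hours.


W = 1/(mu - lambda) = 1/(64 - 30) = 0.0294 hours

0.0294 hours


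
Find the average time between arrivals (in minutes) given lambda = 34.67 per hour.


Mean interarrival time = 60/lambda = 60/34.67 = 1.73 minutes

1.73 minutes


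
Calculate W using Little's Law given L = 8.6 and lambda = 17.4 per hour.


W = L / lambda = 8.6 / 17.4 = 0.4943 hours

0.4943 hours


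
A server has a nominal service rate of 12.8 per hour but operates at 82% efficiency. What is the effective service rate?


Effective rate = mu * efficiency = 12.8 * 0.82 = 10.5 per hour

10.5 per hour


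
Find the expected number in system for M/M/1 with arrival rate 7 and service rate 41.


rho = 7/41; L = rho/(1-rho) = 0.21

0.21


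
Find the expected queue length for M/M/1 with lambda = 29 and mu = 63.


rho = 29/63; Lq = rho^2/(1-rho) = 0.39

0.39


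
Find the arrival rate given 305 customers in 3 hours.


lambda = total arrivals / time = 305 / 3 = 101.67 per hour

101.67 per hour


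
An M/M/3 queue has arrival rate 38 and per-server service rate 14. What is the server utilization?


rho = lambda/(c*mu) = 38/(3*14) = 0.9048

0.9048


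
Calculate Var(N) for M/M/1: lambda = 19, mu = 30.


rho = 19/30; Var(N) = rho/(1-rho)^2 = 4.71

4.71


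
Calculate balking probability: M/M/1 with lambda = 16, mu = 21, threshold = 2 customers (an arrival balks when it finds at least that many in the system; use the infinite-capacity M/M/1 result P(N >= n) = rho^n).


P(N >= 2) = rho^2 = (16/21)^2 = 0.5805

0.5805
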